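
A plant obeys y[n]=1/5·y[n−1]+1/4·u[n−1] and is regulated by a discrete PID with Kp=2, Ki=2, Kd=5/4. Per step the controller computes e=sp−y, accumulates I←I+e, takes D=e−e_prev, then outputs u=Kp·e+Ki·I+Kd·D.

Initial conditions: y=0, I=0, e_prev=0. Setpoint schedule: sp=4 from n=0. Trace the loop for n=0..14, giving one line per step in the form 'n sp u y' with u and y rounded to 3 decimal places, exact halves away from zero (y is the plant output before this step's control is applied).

0 4 21.000 0.000
1 4 -3.563 5.250
2 4 27.226 0.159
3 4 -6.521 6.838
4 4 33.431 -0.263
5 4 -11.901 8.305
6 4 40.700 -1.314
7 4 -19.634 9.912
8 4 49.975 -2.926
9 4 -30.102 11.909
10 4 62.149 -5.144
11 4 -44.054 14.509
12 4 78.251 -8.112
13 4 -62.575 17.940
14 4 99.589 -12.056

(exact arithmetic carried between steps; '≈' marks a value shown rounded to 6 d.p. or computed from one; I and e_prev carry over from the previous line; the table rounds u and y to 3 d.p., halves away from zero)
n=0: y=0, sp=4, e=sp−y=4; I=4, D=e−e_prev=4; u=2·4+2·4+5/4·4=21; next y=1/5·0+1/4·21=5.25
n=1: y=5.25, sp=4, e=sp−y=-1.25; I=2.75, D=e−e_prev=-5.25; u=2·(-1.25)+2·2.75+5/4·(-5.25)=-3.5625; next y=1/5·5.25+1/4·(-3.5625)=0.159375
n=2: y=0.159375, sp=4, e=sp−y=3.840625; I=6.590625, D=e−e_prev=5.090625; u=2·3.840625+2·6.590625+5/4·5.090625≈27.225781; next y=1/5·0.159375+1/4·27.225781≈6.838320
n=3: y≈6.838320, sp=4, e=sp−y≈-2.838320; I≈3.752305, D=e−e_prev≈-6.678945; u=2·(-2.838320)+2·3.752305+5/4·(-6.678945)≈-6.520713; next y=1/5·6.838320+1/4·(-6.520713)≈-0.262514
n=4: y≈-0.262514, sp=4, e=sp−y≈4.262514; I≈8.014819, D=e−e_prev≈7.100834; u=2·4.262514+2·8.014819+5/4·7.100834≈33.430709; next y=1/5·(-0.262514)+1/4·33.430709≈8.305174
n=5: y≈8.305174, sp=4, e=sp−y≈-4.305174; I≈3.709644, D=e−e_prev≈-8.567689; u=2·(-4.305174)+2·3.709644+5/4·(-8.567689)≈-11.900671; next y=1/5·8.305174+1/4·(-11.900671)≈-1.314133
n=6: y≈-1.314133, sp=4, e=sp−y≈5.314133; I≈9.023777, D=e−e_prev≈9.619307; u=2·5.314133+2·9.023777+5/4·9.619307≈40.699954; next y=1/5·(-1.314133)+1/4·40.699954≈9.912162
n=7: y≈9.912162, sp=4, e=sp−y≈-5.912162; I≈3.111615, D=e−e_prev≈-11.226295; u=2·(-5.912162)+2·3.111615+5/4·(-11.226295)≈-19.633962; next y=1/5·9.912162+1/4·(-19.633962)≈-2.926058
n=8: y≈-2.926058, sp=4, e=sp−y≈6.926058; I≈10.037673, D=e−e_prev≈12.838220; u=2·6.926058+2·10.037673+5/4·12.838220≈49.975238; next y=1/5·(-2.926058)+1/4·49.975238≈11.908598
n=9: y≈11.908598, sp=4, e=sp−y≈-7.908598; I≈2.129075, D=e−e_prev≈-14.834656; u=2·(-7.908598)+2·2.129075+5/4·(-14.834656)≈-30.102365; next y=1/5·11.908598+1/4·(-30.102365)≈-5.143872
n=10: y≈-5.143872, sp=4, e=sp−y≈9.143872; I≈11.272947, D=e−e_prev≈17.052469; u=2·9.143872+2·11.272947+5/4·17.052469≈62.149224; next y=1/5·(-5.143872)+1/4·62.149224≈14.508532
n=11: y≈14.508532, sp=4, e=sp−y≈-10.508532; I≈0.764415, D=e−e_prev≈-19.652403; u=2·(-10.508532)+2·0.764415+5/4·(-19.652403)≈-44.053737; next y=1/5·14.508532+1/4·(-44.053737)≈-8.111728
n=12: y≈-8.111728, sp=4, e=sp−y≈12.111728; I≈12.876143, D=e−e_prev≈22.620260; u=2·12.111728+2·12.876143+5/4·22.620260≈78.251067; next y=1/5·(-8.111728)+1/4·78.251067≈17.940421
n=13: y≈17.940421, sp=4, e=sp−y≈-13.940421; I≈-1.064278, D=e−e_prev≈-26.052149; u=2·(-13.940421)+2·(-1.064278)+5/4·(-26.052149)≈-62.574584; next y=1/5·17.940421+1/4·(-62.574584)≈-12.055562
n=14: y≈-12.055562, sp=4, e=sp−y≈16.055562; I≈14.991284, D=e−e_prev≈29.995983; u=2·16.055562+2·14.991284+5/4·29.995983≈99.588670; next y=1/5·(-12.055562)+1/4·99.588670≈22.486055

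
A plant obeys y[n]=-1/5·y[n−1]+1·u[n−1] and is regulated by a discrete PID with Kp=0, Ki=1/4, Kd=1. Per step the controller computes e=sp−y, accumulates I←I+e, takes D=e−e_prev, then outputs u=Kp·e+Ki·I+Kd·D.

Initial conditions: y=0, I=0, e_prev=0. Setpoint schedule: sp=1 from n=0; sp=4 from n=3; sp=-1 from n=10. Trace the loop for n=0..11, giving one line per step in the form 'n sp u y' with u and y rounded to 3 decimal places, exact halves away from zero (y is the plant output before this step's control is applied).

(exact arithmetic carried between steps; '≈' marks a value shown rounded to 6 d.p. or computed from one; I and e_prev carry over from the previous line; the table rounds u and y to 3 d.p., halves away from zero)
n=0: y=0, sp=1, e=sp−y=1; I=1, D=e−e_prev=1; u=0·1+1/4·1+1·1=1.25; next y=-1/5·0+1·1.25=1.25
n=1: y=1.25, sp=1, e=sp−y=-0.25; I=0.75, D=e−e_prev=-1.25; u=0·(-0.25)+1/4·0.75+1·(-1.25)=-1.0625; next y=-1/5·1.25+1·(-1.0625)=-1.3125
n=2: y=-1.3125, sp=1, e=sp−y=2.3125; I=3.0625, D=e−e_prev=2.5625; u=0·2.3125+1/4·3.0625+1·2.5625=3.328125; next y=-1/5·(-1.3125)+1·3.328125=3.590625
n=3: y=3.590625, sp=4, e=sp−y=0.409375; I=3.471875, D=e−e_prev=-1.903125; u=0·0.409375+1/4·3.471875+1·(-1.903125)≈-1.035156; next y=-1/5·3.590625+1·(-1.035156)≈-1.753281
n=4: y≈-1.753281, sp=4, e=sp−y≈5.753281; I≈9.225156, D=e−e_prev≈5.343906; u=0·5.753281+1/4·9.225156+1·5.343906≈7.650195; next y=-1/5·(-1.753281)+1·7.650195≈8.000852
n=5: y≈8.000852, sp=4, e=sp−y≈-4.000852; I≈5.224305, D=e−e_prev≈-9.754133; u=0·(-4.000852)+1/4·5.224305+1·(-9.754133)≈-8.448057; next y=-1/5·8.000852+1·(-8.448057)≈-10.048227
n=6: y≈-10.048227, sp=4, e=sp−y≈14.048227; I≈19.272532, D=e−e_prev≈18.049079; u=0·14.048227+1/4·19.272532+1·18.049079≈22.867211; next y=-1/5·(-10.048227)+1·22.867211≈24.876857
n=7: y≈24.876857, sp=4, e=sp−y≈-20.876857; I≈-1.604325, D=e−e_prev≈-34.925084; u=0·(-20.876857)+1/4·(-1.604325)+1·(-34.925084)≈-35.326165; next y=-1/5·24.876857+1·(-35.326165)≈-40.301536
n=8: y≈-40.301536, sp=4, e=sp−y≈44.301536; I≈42.697211, D=e−e_prev≈65.178393; u=0·44.301536+1/4·42.697211+1·65.178393≈75.852696; next y=-1/5·(-40.301536)+1·75.852696≈83.913003
n=9: y≈83.913003, sp=4, e=sp−y≈-79.913003; I≈-37.215792, D=e−e_prev≈-124.214540; u=0·(-79.913003)+1/4·(-37.215792)+1·(-124.214540)≈-133.518488; next y=-1/5·83.913003+1·(-133.518488)≈-150.301088
n=10: y≈-150.301088, sp=-1, e=sp−y≈149.301088; I≈112.085296, D=e−e_prev≈229.214092; u=0·149.301088+1/4·112.085296+1·229.214092≈257.235416; next y=-1/5·(-150.301088)+1·257.235416≈287.295634
n=11: y≈287.295634, sp=-1, e=sp−y≈-288.295634; I≈-176.210337, D=e−e_prev≈-437.596722; u=0·(-288.295634)+1/4·(-176.210337)+1·(-437.596722)≈-481.649306; next y=-1/5·287.295634+1·(-481.649306)≈-539.108433

0 1 1.250 0.000
1 1 -1.063 1.250
2 1 3.328 -1.313
3 4 -1.035 3.591
4 4 7.650 -1.753
5 4 -8.448 8.001
6 4 22.867 -10.048
7 4 -35.326 24.877
8 4 75.853 -40.302
9 4 -133.518 83.913
10 -1 257.235 -150.301
11 -1 -481.649 287.296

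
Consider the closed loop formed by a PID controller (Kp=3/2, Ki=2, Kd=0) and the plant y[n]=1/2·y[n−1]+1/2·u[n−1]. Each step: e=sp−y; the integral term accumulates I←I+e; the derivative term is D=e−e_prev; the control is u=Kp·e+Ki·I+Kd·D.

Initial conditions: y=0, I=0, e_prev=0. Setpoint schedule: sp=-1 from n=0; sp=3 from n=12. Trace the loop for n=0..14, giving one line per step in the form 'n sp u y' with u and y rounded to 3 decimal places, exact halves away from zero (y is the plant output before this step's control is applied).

0 -1 -3.500 0.000
1 -1 0.625 -1.750
2 -1 -2.031 -0.563
3 -1 -0.336 -1.297
4 -1 -1.424 -0.816
5 -1 -0.728 -1.120
6 -1 -1.174 -0.924
7 -1 -0.889 -1.049
8 -1 -1.071 -0.969
9 -1 -0.954 -1.020
10 -1 -1.029 -0.987
11 -1 -0.981 -1.008
12 3 12.988 -0.995
13 3 -3.492 5.997
14 3 7.120 1.252

(exact arithmetic carried between steps; '≈' marks a value shown rounded to 6 d.p. or computed from one; I and e_prev carry over from the previous line; the table rounds u and y to 3 d.p., halves away from zero)
n=0: y=0, sp=-1, e=sp−y=-1; I=-1, D=e−e_prev=-1; u=3/2·(-1)+2·(-1)+0·(-1)=-3.5; next y=1/2·0+1/2·(-3.5)=-1.75
n=1: y=-1.75, sp=-1, e=sp−y=0.75; I=-0.25, D=e−e_prev=1.75; u=3/2·0.75+2·(-0.25)+0·1.75=0.625; next y=1/2·(-1.75)+1/2·0.625=-0.5625
n=2: y=-0.5625, sp=-1, e=sp−y=-0.4375; I=-0.6875, D=e−e_prev=-1.1875; u=3/2·(-0.4375)+2·(-0.6875)+0·(-1.1875)=-2.03125; next y=1/2·(-0.5625)+1/2·(-2.03125)=-1.296875
n=3: y=-1.296875, sp=-1, e=sp−y=0.296875; I=-0.390625, D=e−e_prev=0.734375; u=3/2·0.296875+2·(-0.390625)+0·0.734375≈-0.335938; next y=1/2·(-1.296875)+1/2·(-0.335938)≈-0.816406
n=4: y≈-0.816406, sp=-1, e=sp−y≈-0.183594; I≈-0.574219, D=e−e_prev≈-0.480469; u=3/2·(-0.183594)+2·(-0.574219)+0·(-0.480469)≈-1.423828; next y=1/2·(-0.816406)+1/2·(-1.423828)≈-1.120117
n=5: y≈-1.120117, sp=-1, e=sp−y≈0.120117; I≈-0.454102, D=e−e_prev≈0.303711; u=3/2·0.120117+2·(-0.454102)+0·0.303711≈-0.728027; next y=1/2·(-1.120117)+1/2·(-0.728027)≈-0.924072
n=6: y≈-0.924072, sp=-1, e=sp−y≈-0.075928; I≈-0.530029, D=e−e_prev≈-0.196045; u=3/2·(-0.075928)+2·(-0.530029)+0·(-0.196045)≈-1.173950; next y=1/2·(-0.924072)+1/2·(-1.173950)≈-1.049011
n=7: y≈-1.049011, sp=-1, e=sp−y≈0.049011; I≈-0.481018, D=e−e_prev≈0.124939; u=3/2·0.049011+2·(-0.481018)+0·0.124939≈-0.888519; next y=1/2·(-1.049011)+1/2·(-0.888519)≈-0.968765
n=8: y≈-0.968765, sp=-1, e=sp−y≈-0.031235; I≈-0.512253, D=e−e_prev≈-0.080246; u=3/2·(-0.031235)+2·(-0.512253)+0·(-0.080246)≈-1.071358; next y=1/2·(-0.968765)+1/2·(-1.071358)≈-1.020061
n=9: y≈-1.020061, sp=-1, e=sp−y≈0.020061; I≈-0.492191, D=e−e_prev≈0.051296; u=3/2·0.020061+2·(-0.492191)+0·0.051296≈-0.954290; next y=1/2·(-1.020061)+1/2·(-0.954290)≈-0.987176
n=10: y≈-0.987176, sp=-1, e=sp−y≈-0.012824; I≈-0.505015, D=e−e_prev≈-0.032886; u=3/2·(-0.012824)+2·(-0.505015)+0·(-0.032886)≈-1.029267; next y=1/2·(-0.987176)+1/2·(-1.029267)≈-1.008221
n=11: y≈-1.008221, sp=-1, e=sp−y≈0.008221; I≈-0.496794, D=e−e_prev≈0.021045; u=3/2·0.008221+2·(-0.496794)+0·0.021045≈-0.981256; next y=1/2·(-1.008221)+1/2·(-0.981256)≈-0.994739
n=12: y≈-0.994739, sp=3, e=sp−y≈3.994739; I≈3.497945, D=e−e_prev≈3.986517; u=3/2·3.994739+2·3.497945+0·3.986517≈12.987997; next y=1/2·(-0.994739)+1/2·12.987997≈5.996629
n=13: y≈5.996629, sp=3, e=sp−y≈-2.996629; I≈0.501315, D=e−e_prev≈-6.991368; u=3/2·(-2.996629)+2·0.501315+0·(-6.991368)≈-3.492313; next y=1/2·5.996629+1/2·(-3.492313)≈1.252158
n=14: y≈1.252158, sp=3, e=sp−y≈1.747842; I≈2.249157, D=e−e_prev≈4.744471; u=3/2·1.747842+2·2.249157+0·4.744471≈7.120078; next y=1/2·1.252158+1/2·7.120078≈4.186118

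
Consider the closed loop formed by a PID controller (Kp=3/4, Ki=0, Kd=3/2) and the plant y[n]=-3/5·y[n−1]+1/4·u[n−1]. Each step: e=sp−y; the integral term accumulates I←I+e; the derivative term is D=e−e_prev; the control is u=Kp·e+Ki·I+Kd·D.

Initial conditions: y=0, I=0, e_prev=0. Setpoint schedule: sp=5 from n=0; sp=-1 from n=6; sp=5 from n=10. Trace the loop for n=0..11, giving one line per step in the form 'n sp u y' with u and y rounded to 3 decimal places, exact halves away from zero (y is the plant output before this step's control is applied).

0 5 11.250 0.000
1 5 -2.578 2.813
2 5 13.216 -2.332
3 5 -10.330 4.703
4 5 22.965 -5.404
5 5 -24.570 8.984
6 -1 29.675 -11.533
7 -1 -50.311 14.338
8 -1 68.414 -21.181
9 -1 -99.598 29.812
10 5 153.739 -42.787
11 5 -204.671 64.107

(exact arithmetic carried between steps; '≈' marks a value shown rounded to 6 d.p. or computed from one; I and e_prev carry over from the previous line; the table rounds u and y to 3 d.p., halves away from zero)
n=0: y=0, sp=5, e=sp−y=5; I=5, D=e−e_prev=5; u=3/4·5+0·5+3/2·5=11.25; next y=-3/5·0+1/4·11.25=2.8125
n=1: y=2.8125, sp=5, e=sp−y=2.1875; I=7.1875, D=e−e_prev=-2.8125; u=3/4·2.1875+0·7.1875+3/2·(-2.8125)=-2.578125; next y=-3/5·2.8125+1/4·(-2.578125)≈-2.332031
n=2: y≈-2.332031, sp=5, e=sp−y≈7.332031; I≈14.519531, D=e−e_prev≈5.144531; u=3/4·7.332031+0·14.519531+3/2·5.144531≈13.215820; next y=-3/5·(-2.332031)+1/4·13.215820≈4.703174
n=3: y≈4.703174, sp=5, e=sp−y≈0.296826; I≈14.816357, D=e−e_prev≈-7.035205; u=3/4·0.296826+0·14.816357+3/2·(-7.035205)≈-10.330188; next y=-3/5·4.703174+1/4·(-10.330188)≈-5.404451
n=4: y≈-5.404451, sp=5, e=sp−y≈10.404451; I≈25.220809, D=e−e_prev≈10.107625; u=3/4·10.404451+0·25.220809+3/2·10.107625≈22.964776; next y=-3/5·(-5.404451)+1/4·22.964776≈8.983865
n=5: y≈8.983865, sp=5, e=sp−y≈-3.983865; I≈21.236944, D=e−e_prev≈-14.388316; u=3/4·(-3.983865)+0·21.236944+3/2·(-14.388316)≈-24.570373; next y=-3/5·8.983865+1/4·(-24.570373)≈-11.532912
n=6: y≈-11.532912, sp=-1, e=sp−y≈10.532912; I≈31.769856, D=e−e_prev≈14.516777; u=3/4·10.532912+0·31.769856+3/2·14.516777≈29.674849; next y=-3/5·(-11.532912)+1/4·29.674849≈14.338460
n=7: y≈14.338460, sp=-1, e=sp−y≈-15.338460; I≈16.431396, D=e−e_prev≈-25.871372; u=3/4·(-15.338460)+0·16.431396+3/2·(-25.871372)≈-50.310902; next y=-3/5·14.338460+1/4·(-50.310902)≈-21.180801
n=8: y≈-21.180801, sp=-1, e=sp−y≈20.180801; I≈36.612198, D=e−e_prev≈35.519261; u=3/4·20.180801+0·36.612198+3/2·35.519261≈68.414492; next y=-3/5·(-21.180801)+1/4·68.414492≈29.812104
n=9: y≈29.812104, sp=-1, e=sp−y≈-30.812104; I≈5.800094, D=e−e_prev≈-50.992905; u=3/4·(-30.812104)+0·5.800094+3/2·(-50.992905)≈-99.598436; next y=-3/5·29.812104+1/4·(-99.598436)≈-42.786871
n=10: y≈-42.786871, sp=5, e=sp−y≈47.786871; I≈53.586965, D=e−e_prev≈78.598975; u=3/4·47.786871+0·53.586965+3/2·78.598975≈153.738616; next y=-3/5·(-42.786871)+1/4·153.738616≈64.106777
n=11: y≈64.106777, sp=5, e=sp−y≈-59.106777; I≈-5.519812, D=e−e_prev≈-106.893648; u=3/4·(-59.106777)+0·(-5.519812)+3/2·(-106.893648)≈-204.670555; next y=-3/5·64.106777+1/4·(-204.670555)≈-89.631705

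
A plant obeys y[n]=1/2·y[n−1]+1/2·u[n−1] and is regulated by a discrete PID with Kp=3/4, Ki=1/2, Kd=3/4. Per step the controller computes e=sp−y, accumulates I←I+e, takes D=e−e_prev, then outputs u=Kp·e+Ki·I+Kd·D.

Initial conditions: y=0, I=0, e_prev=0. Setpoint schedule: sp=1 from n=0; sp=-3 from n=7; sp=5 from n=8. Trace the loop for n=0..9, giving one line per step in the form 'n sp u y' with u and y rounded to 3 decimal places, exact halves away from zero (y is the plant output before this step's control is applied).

(exact arithmetic carried between steps; '≈' marks a value shown rounded to 6 d.p. or computed from one; I and e_prev carry over from the previous line; the table rounds u and y to 3 d.p., halves away from zero)
n=0: y=0, sp=1, e=sp−y=1; I=1, D=e−e_prev=1; u=3/4·1+1/2·1+3/4·1=2; next y=1/2·0+1/2·2=1
n=1: y=1, sp=1, e=sp−y=0; I=1, D=e−e_prev=-1; u=3/4·0+1/2·1+3/4·(-1)=-0.25; next y=1/2·1+1/2·(-0.25)=0.375
n=2: y=0.375, sp=1, e=sp−y=0.625; I=1.625, D=e−e_prev=0.625; u=3/4·0.625+1/2·1.625+3/4·0.625=1.75; next y=1/2·0.375+1/2·1.75=1.0625
n=3: y=1.0625, sp=1, e=sp−y=-0.0625; I=1.5625, D=e−e_prev=-0.6875; u=3/4·(-0.0625)+1/2·1.5625+3/4·(-0.6875)=0.21875; next y=1/2·1.0625+1/2·0.21875=0.640625
n=4: y=0.640625, sp=1, e=sp−y=0.359375; I=1.921875, D=e−e_prev=0.421875; u=3/4·0.359375+1/2·1.921875+3/4·0.421875=1.546875; next y=1/2·0.640625+1/2·1.546875=1.09375
n=5: y=1.09375, sp=1, e=sp−y=-0.09375; I=1.828125, D=e−e_prev=-0.453125; u=3/4·(-0.09375)+1/2·1.828125+3/4·(-0.453125)≈0.503906; next y=1/2·1.09375+1/2·0.503906≈0.798828
n=6: y≈0.798828, sp=1, e=sp−y≈0.201172; I≈2.029297, D=e−e_prev≈0.294922; u=3/4·0.201172+1/2·2.029297+3/4·0.294922≈1.386719; next y=1/2·0.798828+1/2·1.386719≈1.092773
n=7: y≈1.092773, sp=-3, e=sp−y≈-4.092773; I≈-2.063477, D=e−e_prev≈-4.293945; u=3/4·(-4.092773)+1/2·(-2.063477)+3/4·(-4.293945)≈-7.321777; next y=1/2·1.092773+1/2·(-7.321777)≈-3.114502
n=8: y≈-3.114502, sp=5, e=sp−y≈8.114502; I≈6.051025, D=e−e_prev≈12.207275; u=3/4·8.114502+1/2·6.051025+3/4·12.207275≈18.266846; next y=1/2·(-3.114502)+1/2·18.266846≈7.576172
n=9: y≈7.576172, sp=5, e=sp−y≈-2.576172; I≈3.474854, D=e−e_prev≈-10.690674; u=3/4·(-2.576172)+1/2·3.474854+3/4·(-10.690674)≈-8.212708; next y=1/2·7.576172+1/2·(-8.212708)≈-0.318268

0 1 2.000 0.000
1 1 -0.250 1.000
2 1 1.750 0.375
3 1 0.219 1.063
4 1 1.547 0.641
5 1 0.504 1.094
6 1 1.387 0.799
7 -3 -7.322 1.093
8 5 18.267 -3.115
9 5 -8.213 7.576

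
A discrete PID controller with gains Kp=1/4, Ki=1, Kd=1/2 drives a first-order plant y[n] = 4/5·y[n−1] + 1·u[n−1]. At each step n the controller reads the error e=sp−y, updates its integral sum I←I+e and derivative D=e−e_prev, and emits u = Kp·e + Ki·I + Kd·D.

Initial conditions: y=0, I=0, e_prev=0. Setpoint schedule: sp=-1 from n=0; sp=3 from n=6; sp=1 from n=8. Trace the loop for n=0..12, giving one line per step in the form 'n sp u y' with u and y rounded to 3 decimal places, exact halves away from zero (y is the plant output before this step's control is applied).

(exact arithmetic carried between steps; '≈' marks a value shown rounded to 6 d.p. or computed from one; I and e_prev carry over from the previous line; the table rounds u and y to 3 d.p., halves away from zero)
n=0: y=0, sp=-1, e=sp−y=-1; I=-1, D=e−e_prev=-1; u=1/4·(-1)+1·(-1)+1/2·(-1)=-1.75; next y=4/5·0+1·(-1.75)=-1.75
n=1: y=-1.75, sp=-1, e=sp−y=0.75; I=-0.25, D=e−e_prev=1.75; u=1/4·0.75+1·(-0.25)+1/2·1.75=0.8125; next y=4/5·(-1.75)+1·0.8125=-0.5875
n=2: y=-0.5875, sp=-1, e=sp−y=-0.4125; I=-0.6625, D=e−e_prev=-1.1625; u=1/4·(-0.4125)+1·(-0.6625)+1/2·(-1.1625)=-1.346875; next y=4/5·(-0.5875)+1·(-1.346875)=-1.816875
n=3: y=-1.816875, sp=-1, e=sp−y=0.816875; I=0.154375, D=e−e_prev=1.229375; u=1/4·0.816875+1·0.154375+1/2·1.229375≈0.973281; next y=4/5·(-1.816875)+1·0.973281≈-0.480219
n=4: y≈-0.480219, sp=-1, e=sp−y≈-0.519781; I≈-0.365406, D=e−e_prev≈-1.336656; u=1/4·(-0.519781)+1·(-0.365406)+1/2·(-1.336656)≈-1.163680; next y=4/5·(-0.480219)+1·(-1.163680)≈-1.547855
n=5: y≈-1.547855, sp=-1, e=sp−y≈0.547855; I≈0.182448, D=e−e_prev≈1.067636; u=1/4·0.547855+1·0.182448+1/2·1.067636≈0.853230; next y=4/5·(-1.547855)+1·0.853230≈-0.385054
n=6: y≈-0.385054, sp=3, e=sp−y≈3.385054; I≈3.567502, D=e−e_prev≈2.837199; u=1/4·3.385054+1·3.567502+1/2·2.837199≈5.832365; next y=4/5·(-0.385054)+1·5.832365≈5.524322
n=7: y≈5.524322, sp=3, e=sp−y≈-2.524322; I≈1.043180, D=e−e_prev≈-5.909376; u=1/4·(-2.524322)+1·1.043180+1/2·(-5.909376)≈-2.542588; next y=4/5·5.524322+1·(-2.542588)≈1.876869
n=8: y≈1.876869, sp=1, e=sp−y≈-0.876869; I≈0.166311, D=e−e_prev≈1.647453; u=1/4·(-0.876869)+1·0.166311+1/2·1.647453≈0.770820; next y=4/5·1.876869+1·0.770820≈2.272315
n=9: y≈2.272315, sp=1, e=sp−y≈-1.272315; I≈-1.106005, D=e−e_prev≈-0.395446; u=1/4·(-1.272315)+1·(-1.106005)+1/2·(-0.395446)≈-1.621806; next y=4/5·2.272315+1·(-1.621806)≈0.196046
n=10: y≈0.196046, sp=1, e=sp−y≈0.803954; I≈-0.302050, D=e−e_prev≈2.076269; u=1/4·0.803954+1·(-0.302050)+1/2·2.076269≈0.937073; next y=4/5·0.196046+1·0.937073≈1.093910
n=11: y≈1.093910, sp=1, e=sp−y≈-0.093910; I≈-0.395960, D=e−e_prev≈-0.897864; u=1/4·(-0.093910)+1·(-0.395960)+1/2·(-0.897864)≈-0.868369; next y=4/5·1.093910+1·(-0.868369)≈0.006759
n=12: y≈0.006759, sp=1, e=sp−y≈0.993241; I≈0.597282, D=e−e_prev≈1.087151; u=1/4·0.993241+1·0.597282+1/2·1.087151≈1.389167; next y=4/5·0.006759+1·1.389167≈1.394574

0 -1 -1.750 0.000
1 -1 0.813 -1.750
2 -1 -1.347 -0.588
3 -1 0.973 -1.817
4 -1 -1.164 -0.480
5 -1 0.853 -1.548
6 3 5.832 -0.385
7 3 -2.543 5.524
8 1 0.771 1.877
9 1 -1.622 2.272
10 1 0.937 0.196
11 1 -0.868 1.094
12 1 1.389 0.007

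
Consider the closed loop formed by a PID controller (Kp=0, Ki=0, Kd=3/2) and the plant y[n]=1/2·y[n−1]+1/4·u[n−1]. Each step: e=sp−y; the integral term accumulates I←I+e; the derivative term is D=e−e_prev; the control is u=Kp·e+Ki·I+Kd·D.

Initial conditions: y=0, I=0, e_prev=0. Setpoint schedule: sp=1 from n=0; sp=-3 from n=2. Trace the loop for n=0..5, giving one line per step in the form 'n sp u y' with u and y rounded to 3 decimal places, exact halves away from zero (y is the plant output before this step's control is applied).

0 1 1.500 0.000
1 1 -0.563 0.375
2 -3 -5.508 0.047
3 -3 2.101 -1.354
4 -3 -1.803 -0.152
5 -3 0.562 -0.527

(exact arithmetic carried between steps; '≈' marks a value shown rounded to 6 d.p. or computed from one; I and e_prev carry over from the previous line; the table rounds u and y to 3 d.p., halves away from zero)
n=0: y=0, sp=1, e=sp−y=1; I=1, D=e−e_prev=1; u=0·1+0·1+3/2·1=1.5; next y=1/2·0+1/4·1.5=0.375
n=1: y=0.375, sp=1, e=sp−y=0.625; I=1.625, D=e−e_prev=-0.375; u=0·0.625+0·1.625+3/2·(-0.375)=-0.5625; next y=1/2·0.375+1/4·(-0.5625)=0.046875
n=2: y=0.046875, sp=-3, e=sp−y=-3.046875; I=-1.421875, D=e−e_prev=-3.671875; u=0·(-3.046875)+0·(-1.421875)+3/2·(-3.671875)≈-5.507813; next y=1/2·0.046875+1/4·(-5.507813)≈-1.353516
n=3: y≈-1.353516, sp=-3, e=sp−y≈-1.646484; I≈-3.068359, D=e−e_prev≈1.400391; u=0·(-1.646484)+0·(-3.068359)+3/2·1.400391≈2.100586; next y=1/2·(-1.353516)+1/4·2.100586≈-0.151611
n=4: y≈-0.151611, sp=-3, e=sp−y≈-2.848389; I≈-5.916748, D=e−e_prev≈-1.201904; u=0·(-2.848389)+0·(-5.916748)+3/2·(-1.201904)≈-1.802856; next y=1/2·(-0.151611)+1/4·(-1.802856)≈-0.526520
n=5: y≈-0.526520, sp=-3, e=sp−y≈-2.473480; I≈-8.390228, D=e−e_prev≈0.374908; u=0·(-2.473480)+0·(-8.390228)+3/2·0.374908≈0.562363; next y=1/2·(-0.526520)+1/4·0.562363≈-0.122669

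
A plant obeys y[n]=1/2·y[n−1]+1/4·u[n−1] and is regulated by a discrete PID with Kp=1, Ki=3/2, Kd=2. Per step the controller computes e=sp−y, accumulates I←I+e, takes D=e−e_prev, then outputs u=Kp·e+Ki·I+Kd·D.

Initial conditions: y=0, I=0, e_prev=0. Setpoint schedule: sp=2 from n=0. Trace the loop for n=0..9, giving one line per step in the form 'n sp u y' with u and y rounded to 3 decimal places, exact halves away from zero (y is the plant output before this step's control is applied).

0 2 9.000 0.000
1 2 -2.125 2.250
2 2 9.453 0.594
3 2 -1.049 2.660
4 2 9.259 1.068
5 2 -0.541 2.849
6 2 8.766 1.289
7 2 -0.248 2.836
8 2 8.252 1.356
9 2 0.025 2.741

(exact arithmetic carried between steps; '≈' marks a value shown rounded to 6 d.p. or computed from one; I and e_prev carry over from the previous line; the table rounds u and y to 3 d.p., halves away from zero)
n=0: y=0, sp=2, e=sp−y=2; I=2, D=e−e_prev=2; u=1·2+3/2·2+2·2=9; next y=1/2·0+1/4·9=2.25
n=1: y=2.25, sp=2, e=sp−y=-0.25; I=1.75, D=e−e_prev=-2.25; u=1·(-0.25)+3/2·1.75+2·(-2.25)=-2.125; next y=1/2·2.25+1/4·(-2.125)=0.59375
n=2: y=0.59375, sp=2, e=sp−y=1.40625; I=3.15625, D=e−e_prev=1.65625; u=1·1.40625+3/2·3.15625+2·1.65625=9.453125; next y=1/2·0.59375+1/4·9.453125≈2.660156
n=3: y≈2.660156, sp=2, e=sp−y≈-0.660156; I≈2.496094, D=e−e_prev≈-2.066406; u=1·(-0.660156)+3/2·2.496094+2·(-2.066406)≈-1.048828; next y=1/2·2.660156+1/4·(-1.048828)≈1.067871
n=4: y≈1.067871, sp=2, e=sp−y≈0.932129; I≈3.428223, D=e−e_prev≈1.592285; u=1·0.932129+3/2·3.428223+2·1.592285≈9.259033; next y=1/2·1.067871+1/4·9.259033≈2.848694
n=5: y≈2.848694, sp=2, e=sp−y≈-0.848694; I≈2.579529, D=e−e_prev≈-1.780823; u=1·(-0.848694)+3/2·2.579529+2·(-1.780823)≈-0.541046; next y=1/2·2.848694+1/4·(-0.541046)≈1.289085
n=6: y≈1.289085, sp=2, e=sp−y≈0.710915; I≈3.290443, D=e−e_prev≈1.559608; u=1·0.710915+3/2·3.290443+2·1.559608≈8.765797; next y=1/2·1.289085+1/4·8.765797≈2.835992
n=7: y≈2.835992, sp=2, e=sp−y≈-0.835992; I≈2.454452, D=e−e_prev≈-1.546906; u=1·(-0.835992)+3/2·2.454452+2·(-1.546906)≈-0.248127; next y=1/2·2.835992+1/4·(-0.248127)≈1.355964
n=8: y≈1.355964, sp=2, e=sp−y≈0.644036; I≈3.098487, D=e−e_prev≈1.480028; u=1·0.644036+3/2·3.098487+2·1.480028≈8.251823; next y=1/2·1.355964+1/4·8.251823≈2.740938
n=9: y≈2.740938, sp=2, e=sp−y≈-0.740938; I≈2.357550, D=e−e_prev≈-1.384974; u=1·(-0.740938)+3/2·2.357550+2·(-1.384974)≈0.025440; next y=1/2·2.740938+1/4·0.025440≈1.376829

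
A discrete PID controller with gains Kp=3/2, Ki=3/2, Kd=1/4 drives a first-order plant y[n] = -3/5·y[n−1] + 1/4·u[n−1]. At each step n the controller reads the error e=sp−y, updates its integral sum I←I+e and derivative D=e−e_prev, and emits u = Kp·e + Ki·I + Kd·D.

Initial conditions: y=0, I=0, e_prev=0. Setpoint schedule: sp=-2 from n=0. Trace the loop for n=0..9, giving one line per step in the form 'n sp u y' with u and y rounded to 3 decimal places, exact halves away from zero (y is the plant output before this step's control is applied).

(exact arithmetic carried between steps; '≈' marks a value shown rounded to 6 d.p. or computed from one; I and e_prev carry over from the previous line; the table rounds u and y to 3 d.p., halves away from zero)
n=0: y=0, sp=-2, e=sp−y=-2; I=-2, D=e−e_prev=-2; u=3/2·(-2)+3/2·(-2)+1/4·(-2)=-6.5; next y=-3/5·0+1/4·(-6.5)=-1.625
n=1: y=-1.625, sp=-2, e=sp−y=-0.375; I=-2.375, D=e−e_prev=1.625; u=3/2·(-0.375)+3/2·(-2.375)+1/4·1.625=-3.71875; next y=-3/5·(-1.625)+1/4·(-3.71875)≈0.045313
n=2: y≈0.045313, sp=-2, e=sp−y≈-2.045313; I≈-4.420313, D=e−e_prev≈-1.670313; u=3/2·(-2.045313)+3/2·(-4.420313)+1/4·(-1.670313)≈-10.116016; next y=-3/5·0.045313+1/4·(-10.116016)≈-2.556191
n=3: y≈-2.556191, sp=-2, e=sp−y≈0.556191; I≈-3.864121, D=e−e_prev≈2.601504; u=3/2·0.556191+3/2·(-3.864121)+1/4·2.601504≈-4.311519; next y=-3/5·(-2.556191)+1/4·(-4.311519)≈0.455835
n=4: y≈0.455835, sp=-2, e=sp−y≈-2.455835; I≈-6.319956, D=e−e_prev≈-3.012027; u=3/2·(-2.455835)+3/2·(-6.319956)+1/4·(-3.012027)≈-13.916694; next y=-3/5·0.455835+1/4·(-13.916694)≈-3.752675
n=5: y≈-3.752675, sp=-2, e=sp−y≈1.752675; I≈-4.567282, D=e−e_prev≈4.208510; u=3/2·1.752675+3/2·(-4.567282)+1/4·4.208510≈-3.169783; next y=-3/5·(-3.752675)+1/4·(-3.169783)≈1.459159
n=6: y≈1.459159, sp=-2, e=sp−y≈-3.459159; I≈-8.026441, D=e−e_prev≈-5.211834; u=3/2·(-3.459159)+3/2·(-8.026441)+1/4·(-5.211834)≈-18.531358; next y=-3/5·1.459159+1/4·(-18.531358)≈-5.508335
n=7: y≈-5.508335, sp=-2, e=sp−y≈3.508335; I≈-4.518106, D=e−e_prev≈6.967494; u=3/2·3.508335+3/2·(-4.518106)+1/4·6.967494≈0.227217; next y=-3/5·(-5.508335)+1/4·0.227217≈3.361805
n=8: y≈3.361805, sp=-2, e=sp−y≈-5.361805; I≈-9.879911, D=e−e_prev≈-8.870140; u=3/2·(-5.361805)+3/2·(-9.879911)+1/4·(-8.870140)≈-25.080109; next y=-3/5·3.361805+1/4·(-25.080109)≈-8.287110
n=9: y≈-8.287110, sp=-2, e=sp−y≈6.287110; I≈-3.592801, D=e−e_prev≈11.648916; u=3/2·6.287110+3/2·(-3.592801)+1/4·11.648916≈6.953694; next y=-3/5·(-8.287110)+1/4·6.953694≈6.710690

0 -2 -6.500 0.000
1 -2 -3.719 -1.625
2 -2 -10.116 0.045
3 -2 -4.312 -2.556
4 -2 -13.917 0.456
5 -2 -3.170 -3.753
6 -2 -18.531 1.459
7 -2 0.227 -5.508
8 -2 -25.080 3.362
9 -2 6.954 -8.287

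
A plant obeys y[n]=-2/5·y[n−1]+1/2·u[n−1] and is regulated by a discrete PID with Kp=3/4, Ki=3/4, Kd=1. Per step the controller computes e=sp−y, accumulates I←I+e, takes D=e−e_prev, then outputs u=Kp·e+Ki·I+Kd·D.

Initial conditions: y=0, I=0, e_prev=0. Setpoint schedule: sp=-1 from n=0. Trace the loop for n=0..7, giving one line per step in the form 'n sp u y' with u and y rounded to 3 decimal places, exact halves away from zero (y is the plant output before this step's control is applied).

0 -1 -2.500 0.000
1 -1 0.875 -1.250
2 -1 -5.656 0.938
3 -1 5.430 -3.203
4 -1 -15.057 3.996
5 -1 21.203 -9.127
6 -1 -44.272 14.252
7 -1 72.890 -27.837

(exact arithmetic carried between steps; '≈' marks a value shown rounded to 6 d.p. or computed from one; I and e_prev carry over from the previous line; the table rounds u and y to 3 d.p., halves away from zero)
n=0: y=0, sp=-1, e=sp−y=-1; I=-1, D=e−e_prev=-1; u=3/4·(-1)+3/4·(-1)+1·(-1)=-2.5; next y=-2/5·0+1/2·(-2.5)=-1.25
n=1: y=-1.25, sp=-1, e=sp−y=0.25; I=-0.75, D=e−e_prev=1.25; u=3/4·0.25+3/4·(-0.75)+1·1.25=0.875; next y=-2/5·(-1.25)+1/2·0.875=0.9375
n=2: y=0.9375, sp=-1, e=sp−y=-1.9375; I=-2.6875, D=e−e_prev=-2.1875; u=3/4·(-1.9375)+3/4·(-2.6875)+1·(-2.1875)=-5.65625; next y=-2/5·0.9375+1/2·(-5.65625)=-3.203125
n=3: y=-3.203125, sp=-1, e=sp−y=2.203125; I=-0.484375, D=e−e_prev=4.140625; u=3/4·2.203125+3/4·(-0.484375)+1·4.140625≈5.429688; next y=-2/5·(-3.203125)+1/2·5.429688≈3.996094
n=4: y≈3.996094, sp=-1, e=sp−y≈-4.996094; I≈-5.480469, D=e−e_prev≈-7.199219; u=3/4·(-4.996094)+3/4·(-5.480469)+1·(-7.199219)≈-15.056641; next y=-2/5·3.996094+1/2·(-15.056641)≈-9.126758
n=5: y≈-9.126758, sp=-1, e=sp−y≈8.126758; I≈2.646289, D=e−e_prev≈13.122852; u=3/4·8.126758+3/4·2.646289+1·13.122852≈21.202637; next y=-2/5·(-9.126758)+1/2·21.202637≈14.252021
n=6: y≈14.252021, sp=-1, e=sp−y≈-15.252021; I≈-12.605732, D=e−e_prev≈-23.378779; u=3/4·(-15.252021)+3/4·(-12.605732)+1·(-23.378779)≈-44.272095; next y=-2/5·14.252021+1/2·(-44.272095)≈-27.836856
n=7: y≈-27.836856, sp=-1, e=sp−y≈26.836856; I≈14.231124, D=e−e_prev≈42.088877; u=3/4·26.836856+3/4·14.231124+1·42.088877≈72.889862; next y=-2/5·(-27.836856)+1/2·72.889862≈47.579673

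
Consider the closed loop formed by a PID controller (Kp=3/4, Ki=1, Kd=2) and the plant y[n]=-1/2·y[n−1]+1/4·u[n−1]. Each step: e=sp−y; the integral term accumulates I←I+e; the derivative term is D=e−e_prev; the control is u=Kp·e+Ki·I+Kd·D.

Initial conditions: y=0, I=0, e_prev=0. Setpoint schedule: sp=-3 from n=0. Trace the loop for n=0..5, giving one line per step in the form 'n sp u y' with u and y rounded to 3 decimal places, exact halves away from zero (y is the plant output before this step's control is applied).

(exact arithmetic carried between steps; '≈' marks a value shown rounded to 6 d.p. or computed from one; I and e_prev carry over from the previous line; the table rounds u and y to 3 d.p., halves away from zero)
n=0: y=0, sp=-3, e=sp−y=-3; I=-3, D=e−e_prev=-3; u=3/4·(-3)+1·(-3)+2·(-3)=-11.25; next y=-1/2·0+1/4·(-11.25)=-2.8125
n=1: y=-2.8125, sp=-3, e=sp−y=-0.1875; I=-3.1875, D=e−e_prev=2.8125; u=3/4·(-0.1875)+1·(-3.1875)+2·2.8125=2.296875; next y=-1/2·(-2.8125)+1/4·2.296875≈1.980469
n=2: y≈1.980469, sp=-3, e=sp−y≈-4.980469; I≈-8.167969, D=e−e_prev≈-4.792969; u=3/4·(-4.980469)+1·(-8.167969)+2·(-4.792969)≈-21.489258; next y=-1/2·1.980469+1/4·(-21.489258)≈-6.362549
n=3: y≈-6.362549, sp=-3, e=sp−y≈3.362549; I≈-4.805420, D=e−e_prev≈8.343018; u=3/4·3.362549+1·(-4.805420)+2·8.343018≈14.402527; next y=-1/2·(-6.362549)+1/4·14.402527≈6.781906
n=4: y≈6.781906, sp=-3, e=sp−y≈-9.781906; I≈-14.587326, D=e−e_prev≈-13.144455; u=3/4·(-9.781906)+1·(-14.587326)+2·(-13.144455)≈-48.212666; next y=-1/2·6.781906+1/4·(-48.212666)≈-15.444119
n=5: y≈-15.444119, sp=-3, e=sp−y≈12.444119; I≈-2.143207, D=e−e_prev≈22.226026; u=3/4·12.444119+1·(-2.143207)+2·22.226026≈51.641934; next y=-1/2·(-15.444119)+1/4·51.641934≈20.632543

0 -3 -11.250 0.000
1 -3 2.297 -2.813
2 -3 -21.489 1.980
3 -3 14.403 -6.363
4 -3 -48.213 6.782
5 -3 51.642 -15.444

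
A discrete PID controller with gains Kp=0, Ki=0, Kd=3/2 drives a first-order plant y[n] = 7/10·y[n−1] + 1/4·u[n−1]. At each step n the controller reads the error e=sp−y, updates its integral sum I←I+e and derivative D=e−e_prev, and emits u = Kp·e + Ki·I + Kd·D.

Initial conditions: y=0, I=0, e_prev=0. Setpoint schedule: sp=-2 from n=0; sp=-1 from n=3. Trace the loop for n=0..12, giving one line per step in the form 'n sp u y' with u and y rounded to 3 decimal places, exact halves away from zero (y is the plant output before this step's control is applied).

(exact arithmetic carried between steps; '≈' marks a value shown rounded to 6 d.p. or computed from one; I and e_prev carry over from the previous line; the table rounds u and y to 3 d.p., halves away from zero)
n=0: y=0, sp=-2, e=sp−y=-2; I=-2, D=e−e_prev=-2; u=0·(-2)+0·(-2)+3/2·(-2)=-3; next y=7/10·0+1/4·(-3)=-0.75
n=1: y=-0.75, sp=-2, e=sp−y=-1.25; I=-3.25, D=e−e_prev=0.75; u=0·(-1.25)+0·(-3.25)+3/2·0.75=1.125; next y=7/10·(-0.75)+1/4·1.125=-0.24375
n=2: y=-0.24375, sp=-2, e=sp−y=-1.75625; I=-5.00625, D=e−e_prev=-0.50625; u=0·(-1.75625)+0·(-5.00625)+3/2·(-0.50625)=-0.759375; next y=7/10·(-0.24375)+1/4·(-0.759375)≈-0.360469
n=3: y≈-0.360469, sp=-1, e=sp−y≈-0.639531; I≈-5.645781, D=e−e_prev≈1.116719; u=0·(-0.639531)+0·(-5.645781)+3/2·1.116719≈1.675078; next y=7/10·(-0.360469)+1/4·1.675078≈0.166441
n=4: y≈0.166441, sp=-1, e=sp−y≈-1.166441; I≈-6.812223, D=e−e_prev≈-0.526910; u=0·(-1.166441)+0·(-6.812223)+3/2·(-0.526910)≈-0.790365; next y=7/10·0.166441+1/4·(-0.790365)≈-0.081082
n=5: y≈-0.081082, sp=-1, e=sp−y≈-0.918918; I≈-7.731140, D=e−e_prev≈0.247524; u=0·(-0.918918)+0·(-7.731140)+3/2·0.247524≈0.371286; next y=7/10·(-0.081082)+1/4·0.371286≈0.036064
n=6: y≈0.036064, sp=-1, e=sp−y≈-1.036064; I≈-8.767204, D=e−e_prev≈-0.117146; u=0·(-1.036064)+0·(-8.767204)+3/2·(-0.117146)≈-0.175719; next y=7/10·0.036064+1/4·(-0.175719)≈-0.018685
n=7: y≈-0.018685, sp=-1, e=sp−y≈-0.981315; I≈-9.748519, D=e−e_prev≈0.054749; u=0·(-0.981315)+0·(-9.748519)+3/2·0.054749≈0.082123; next y=7/10·(-0.018685)+1/4·0.082123≈0.007451
n=8: y≈0.007451, sp=-1, e=sp−y≈-1.007451; I≈-10.755970, D=e−e_prev≈-0.026136; u=0·(-1.007451)+0·(-10.755970)+3/2·(-0.026136)≈-0.039205; next y=7/10·0.007451+1/4·(-0.039205)≈-0.004585
n=9: y≈-0.004585, sp=-1, e=sp−y≈-0.995415; I≈-11.751385, D=e−e_prev≈0.012037; u=0·(-0.995415)+0·(-11.751385)+3/2·0.012037≈0.018055; next y=7/10·(-0.004585)+1/4·0.018055≈0.001304
n=10: y≈0.001304, sp=-1, e=sp−y≈-1.001304; I≈-12.752689, D=e−e_prev≈-0.005889; u=0·(-1.001304)+0·(-12.752689)+3/2·(-0.005889)≈-0.008834; next y=7/10·0.001304+1/4·(-0.008834)≈-0.001296
n=11: y≈-0.001296, sp=-1, e=sp−y≈-0.998704; I≈-13.751393, D=e−e_prev≈0.002600; u=0·(-0.998704)+0·(-13.751393)+3/2·0.002600≈0.003900; next y=7/10·(-0.001296)+1/4·0.003900≈0.000068
n=12: y≈0.000068, sp=-1, e=sp−y≈-1.000068; I≈-14.751461, D=e−e_prev≈-0.001364; u=0·(-1.000068)+0·(-14.751461)+3/2·(-0.001364)≈-0.002045; next y=7/10·0.000068+1/4·(-0.002045)≈-0.000464

0 -2 -3.000 0.000
1 -2 1.125 -0.750
2 -2 -0.759 -0.244
3 -1 1.675 -0.360
4 -1 -0.790 0.166
5 -1 0.371 -0.081
6 -1 -0.176 0.036
7 -1 0.082 -0.019
8 -1 -0.039 0.007
9 -1 0.018 -0.005
10 -1 -0.009 0.001
11 -1 0.004 -0.001
12 -1 -0.002 0.000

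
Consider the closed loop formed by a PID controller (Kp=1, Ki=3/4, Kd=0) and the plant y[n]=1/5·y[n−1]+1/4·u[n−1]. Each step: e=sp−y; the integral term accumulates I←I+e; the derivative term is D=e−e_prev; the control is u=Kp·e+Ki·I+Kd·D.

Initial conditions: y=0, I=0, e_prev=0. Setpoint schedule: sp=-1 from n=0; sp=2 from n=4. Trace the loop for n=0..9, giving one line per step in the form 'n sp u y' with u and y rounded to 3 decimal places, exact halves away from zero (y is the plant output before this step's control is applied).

(exact arithmetic carried between steps; '≈' marks a value shown rounded to 6 d.p. or computed from one; I and e_prev carry over from the previous line; the table rounds u and y to 3 d.p., halves away from zero)
n=0: y=0, sp=-1, e=sp−y=-1; I=-1, D=e−e_prev=-1; u=1·(-1)+3/4·(-1)+0·(-1)=-1.75; next y=1/5·0+1/4·(-1.75)=-0.4375
n=1: y=-0.4375, sp=-1, e=sp−y=-0.5625; I=-1.5625, D=e−e_prev=0.4375; u=1·(-0.5625)+3/4·(-1.5625)+0·0.4375=-1.734375; next y=1/5·(-0.4375)+1/4·(-1.734375)≈-0.521094
n=2: y≈-0.521094, sp=-1, e=sp−y≈-0.478906; I≈-2.041406, D=e−e_prev≈0.083594; u=1·(-0.478906)+3/4·(-2.041406)+0·0.083594≈-2.009961; next y=1/5·(-0.521094)+1/4·(-2.009961)≈-0.606709
n=3: y≈-0.606709, sp=-1, e=sp−y≈-0.393291; I≈-2.434697, D=e−e_prev≈0.085615; u=1·(-0.393291)+3/4·(-2.434697)+0·0.085615≈-2.219314; next y=1/5·(-0.606709)+1/4·(-2.219314)≈-0.676170
n=4: y≈-0.676170, sp=2, e=sp−y≈2.676170; I≈0.241473, D=e−e_prev≈3.069461; u=1·2.676170+3/4·0.241473+0·3.069461≈2.857275; next y=1/5·(-0.676170)+1/4·2.857275≈0.579085
n=5: y≈0.579085, sp=2, e=sp−y≈1.420915; I≈1.662388, D=e−e_prev≈-1.255255; u=1·1.420915+3/4·1.662388+0·(-1.255255)≈2.667707; next y=1/5·0.579085+1/4·2.667707≈0.782744
n=6: y≈0.782744, sp=2, e=sp−y≈1.217256; I≈2.879645, D=e−e_prev≈-0.203659; u=1·1.217256+3/4·2.879645+0·(-0.203659)≈3.376990; next y=1/5·0.782744+1/4·3.376990≈1.000796
n=7: y≈1.000796, sp=2, e=sp−y≈0.999204; I≈3.878849, D=e−e_prev≈-0.218053; u=1·0.999204+3/4·3.878849+0·(-0.218053)≈3.908340; next y=1/5·1.000796+1/4·3.908340≈1.177244
n=8: y≈1.177244, sp=2, e=sp−y≈0.822756; I≈4.701604, D=e−e_prev≈-0.176448; u=1·0.822756+3/4·4.701604+0·(-0.176448)≈4.348959; next y=1/5·1.177244+1/4·4.348959≈1.322689
n=9: y≈1.322689, sp=2, e=sp−y≈0.677311; I≈5.378916, D=e−e_prev≈-0.145444; u=1·0.677311+3/4·5.378916+0·(-0.145444)≈4.711498; next y=1/5·1.322689+1/4·4.711498≈1.442412

0 -1 -1.750 0.000
1 -1 -1.734 -0.438
2 -1 -2.010 -0.521
3 -1 -2.219 -0.607
4 2 2.857 -0.676
5 2 2.668 0.579
6 2 3.377 0.783
7 2 3.908 1.001
8 2 4.349 1.177
9 2 4.711 1.323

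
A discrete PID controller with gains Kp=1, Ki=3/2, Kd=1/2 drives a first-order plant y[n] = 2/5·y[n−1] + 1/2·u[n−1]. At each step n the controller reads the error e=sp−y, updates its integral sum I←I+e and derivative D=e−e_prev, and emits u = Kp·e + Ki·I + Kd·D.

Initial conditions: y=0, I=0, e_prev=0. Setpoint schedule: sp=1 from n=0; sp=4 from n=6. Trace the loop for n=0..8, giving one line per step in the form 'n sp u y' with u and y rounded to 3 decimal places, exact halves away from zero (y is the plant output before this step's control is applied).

(exact arithmetic carried between steps; '≈' marks a value shown rounded to 6 d.p. or computed from one; I and e_prev carry over from the previous line; the table rounds u and y to 3 d.p., halves away from zero)
n=0: y=0, sp=1, e=sp−y=1; I=1, D=e−e_prev=1; u=1·1+3/2·1+1/2·1=3; next y=2/5·0+1/2·3=1.5
n=1: y=1.5, sp=1, e=sp−y=-0.5; I=0.5, D=e−e_prev=-1.5; u=1·(-0.5)+3/2·0.5+1/2·(-1.5)=-0.5; next y=2/5·1.5+1/2·(-0.5)=0.35
n=2: y=0.35, sp=1, e=sp−y=0.65; I=1.15, D=e−e_prev=1.15; u=1·0.65+3/2·1.15+1/2·1.15=2.95; next y=2/5·0.35+1/2·2.95=1.615
n=3: y=1.615, sp=1, e=sp−y=-0.615; I=0.535, D=e−e_prev=-1.265; u=1·(-0.615)+3/2·0.535+1/2·(-1.265)=-0.445; next y=2/5·1.615+1/2·(-0.445)=0.4235
n=4: y=0.4235, sp=1, e=sp−y=0.5765; I=1.1115, D=e−e_prev=1.1915; u=1·0.5765+3/2·1.1115+1/2·1.1915=2.8395; next y=2/5·0.4235+1/2·2.8395=1.58915
n=5: y=1.58915, sp=1, e=sp−y=-0.58915; I=0.52235, D=e−e_prev=-1.16565; u=1·(-0.58915)+3/2·0.52235+1/2·(-1.16565)=-0.38845; next y=2/5·1.58915+1/2·(-0.38845)=0.441435
n=6: y=0.441435, sp=4, e=sp−y=3.558565; I=4.080915, D=e−e_prev=4.147715; u=1·3.558565+3/2·4.080915+1/2·4.147715=11.753795; next y=2/5·0.441435+1/2·11.753795≈6.053472
n=7: y≈6.053472, sp=4, e=sp−y≈-2.053472; I≈2.027444, D=e−e_prev≈-5.612037; u=1·(-2.053472)+3/2·2.027444+1/2·(-5.612037)≈-1.818325; next y=2/5·6.053472+1/2·(-1.818325)≈1.512226
n=8: y≈1.512226, sp=4, e=sp−y≈2.487774; I≈4.515217, D=e−e_prev≈4.541245; u=1·2.487774+3/2·4.515217+1/2·4.541245≈11.531222; next y=2/5·1.512226+1/2·11.531222≈6.370502

0 1 3.000 0.000
1 1 -0.500 1.500
2 1 2.950 0.350
3 1 -0.445 1.615
4 1 2.840 0.424
5 1 -0.388 1.589
6 4 11.754 0.441
7 4 -1.818 6.053
8 4 11.531 1.512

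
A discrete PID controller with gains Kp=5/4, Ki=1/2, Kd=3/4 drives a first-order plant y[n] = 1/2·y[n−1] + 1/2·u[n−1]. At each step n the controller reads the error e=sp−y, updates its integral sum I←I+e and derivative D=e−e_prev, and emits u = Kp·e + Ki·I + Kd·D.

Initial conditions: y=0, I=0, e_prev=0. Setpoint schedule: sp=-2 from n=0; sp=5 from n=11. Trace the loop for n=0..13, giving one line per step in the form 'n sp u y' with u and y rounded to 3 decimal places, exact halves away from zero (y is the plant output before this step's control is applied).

(exact arithmetic carried between steps; '≈' marks a value shown rounded to 6 d.p. or computed from one; I and e_prev carry over from the previous line; the table rounds u and y to 3 d.p., halves away from zero)
n=0: y=0, sp=-2, e=sp−y=-2; I=-2, D=e−e_prev=-2; u=5/4·(-2)+1/2·(-2)+3/4·(-2)=-5; next y=1/2·0+1/2·(-5)=-2.5
n=1: y=-2.5, sp=-2, e=sp−y=0.5; I=-1.5, D=e−e_prev=2.5; u=5/4·0.5+1/2·(-1.5)+3/4·2.5=1.75; next y=1/2·(-2.5)+1/2·1.75=-0.375
n=2: y=-0.375, sp=-2, e=sp−y=-1.625; I=-3.125, D=e−e_prev=-2.125; u=5/4·(-1.625)+1/2·(-3.125)+3/4·(-2.125)=-5.1875; next y=1/2·(-0.375)+1/2·(-5.1875)=-2.78125
n=3: y=-2.78125, sp=-2, e=sp−y=0.78125; I=-2.34375, D=e−e_prev=2.40625; u=5/4·0.78125+1/2·(-2.34375)+3/4·2.40625=1.609375; next y=1/2·(-2.78125)+1/2·1.609375≈-0.585938
n=4: y≈-0.585938, sp=-2, e=sp−y≈-1.414063; I≈-3.757813, D=e−e_prev≈-2.195313; u=5/4·(-1.414063)+1/2·(-3.757813)+3/4·(-2.195313)≈-5.292969; next y=1/2·(-0.585938)+1/2·(-5.292969)≈-2.939453
n=5: y≈-2.939453, sp=-2, e=sp−y≈0.939453; I≈-2.818359, D=e−e_prev≈2.353516; u=5/4·0.939453+1/2·(-2.818359)+3/4·2.353516≈1.530273; next y=1/2·(-2.939453)+1/2·1.530273≈-0.704590
n=6: y≈-0.704590, sp=-2, e=sp−y≈-1.295410; I≈-4.113770, D=e−e_prev≈-2.234863; u=5/4·(-1.295410)+1/2·(-4.113770)+3/4·(-2.234863)≈-5.352295; next y=1/2·(-0.704590)+1/2·(-5.352295)≈-3.028442
n=7: y≈-3.028442, sp=-2, e=sp−y≈1.028442; I≈-3.085327, D=e−e_prev≈2.323853; u=5/4·1.028442+1/2·(-3.085327)+3/4·2.323853≈1.485779; next y=1/2·(-3.028442)+1/2·1.485779≈-0.771332
n=8: y≈-0.771332, sp=-2, e=sp−y≈-1.228668; I≈-4.313995, D=e−e_prev≈-2.257111; u=5/4·(-1.228668)+1/2·(-4.313995)+3/4·(-2.257111)≈-5.385666; next y=1/2·(-0.771332)+1/2·(-5.385666)≈-3.078499
n=9: y≈-3.078499, sp=-2, e=sp−y≈1.078499; I≈-3.235497, D=e−e_prev≈2.307167; u=5/4·1.078499+1/2·(-3.235497)+3/4·2.307167≈1.460751; next y=1/2·(-3.078499)+1/2·1.460751≈-0.808874
n=10: y≈-0.808874, sp=-2, e=sp−y≈-1.191126; I≈-4.426622, D=e−e_prev≈-2.269625; u=5/4·(-1.191126)+1/2·(-4.426622)+3/4·(-2.269625)≈-5.404437; next y=1/2·(-0.808874)+1/2·(-5.404437)≈-3.106656
n=11: y≈-3.106656, sp=5, e=sp−y≈8.106656; I≈3.680033, D=e−e_prev≈9.297781; u=5/4·8.106656+1/2·3.680033+3/4·9.297781≈18.946672; next y=1/2·(-3.106656)+1/2·18.946672≈7.920008
n=12: y≈7.920008, sp=5, e=sp−y≈-2.920008; I≈0.760025, D=e−e_prev≈-11.026664; u=5/4·(-2.920008)+1/2·0.760025+3/4·(-11.026664)≈-11.539996; next y=1/2·7.920008+1/2·(-11.539996)≈-1.809994
n=13: y≈-1.809994, sp=5, e=sp−y≈6.809994; I≈7.570019, D=e−e_prev≈9.730002; u=5/4·6.809994+1/2·7.570019+3/4·9.730002≈19.595003; next y=1/2·(-1.809994)+1/2·19.595003≈8.892505

0 -2 -5.000 0.000
1 -2 1.750 -2.500
2 -2 -5.188 -0.375
3 -2 1.609 -2.781
4 -2 -5.293 -0.586
5 -2 1.530 -2.939
6 -2 -5.352 -0.705
7 -2 1.486 -3.028
8 -2 -5.386 -0.771
9 -2 1.461 -3.078
10 -2 -5.404 -0.809
11 5 18.947 -3.107
12 5 -11.540 7.920
13 5 19.595 -1.810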